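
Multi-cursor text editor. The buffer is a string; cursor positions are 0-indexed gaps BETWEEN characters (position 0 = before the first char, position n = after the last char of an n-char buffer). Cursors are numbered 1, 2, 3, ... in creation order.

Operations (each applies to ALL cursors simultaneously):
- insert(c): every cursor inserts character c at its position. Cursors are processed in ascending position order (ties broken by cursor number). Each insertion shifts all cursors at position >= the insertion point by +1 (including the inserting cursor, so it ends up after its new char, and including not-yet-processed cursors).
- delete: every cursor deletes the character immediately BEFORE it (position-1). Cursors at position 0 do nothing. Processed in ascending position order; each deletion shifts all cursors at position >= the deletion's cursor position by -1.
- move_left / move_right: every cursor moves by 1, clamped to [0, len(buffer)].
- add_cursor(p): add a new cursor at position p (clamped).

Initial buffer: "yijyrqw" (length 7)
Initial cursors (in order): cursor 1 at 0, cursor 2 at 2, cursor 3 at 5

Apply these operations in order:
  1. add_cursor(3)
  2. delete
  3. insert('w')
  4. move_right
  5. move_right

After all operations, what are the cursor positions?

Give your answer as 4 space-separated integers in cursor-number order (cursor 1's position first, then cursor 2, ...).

After op 1 (add_cursor(3)): buffer="yijyrqw" (len 7), cursors c1@0 c2@2 c4@3 c3@5, authorship .......
After op 2 (delete): buffer="yyqw" (len 4), cursors c1@0 c2@1 c4@1 c3@2, authorship ....
After op 3 (insert('w')): buffer="wywwywqw" (len 8), cursors c1@1 c2@4 c4@4 c3@6, authorship 1.24.3..
After op 4 (move_right): buffer="wywwywqw" (len 8), cursors c1@2 c2@5 c4@5 c3@7, authorship 1.24.3..
After op 5 (move_right): buffer="wywwywqw" (len 8), cursors c1@3 c2@6 c4@6 c3@8, authorship 1.24.3..

Answer: 3 6 8 6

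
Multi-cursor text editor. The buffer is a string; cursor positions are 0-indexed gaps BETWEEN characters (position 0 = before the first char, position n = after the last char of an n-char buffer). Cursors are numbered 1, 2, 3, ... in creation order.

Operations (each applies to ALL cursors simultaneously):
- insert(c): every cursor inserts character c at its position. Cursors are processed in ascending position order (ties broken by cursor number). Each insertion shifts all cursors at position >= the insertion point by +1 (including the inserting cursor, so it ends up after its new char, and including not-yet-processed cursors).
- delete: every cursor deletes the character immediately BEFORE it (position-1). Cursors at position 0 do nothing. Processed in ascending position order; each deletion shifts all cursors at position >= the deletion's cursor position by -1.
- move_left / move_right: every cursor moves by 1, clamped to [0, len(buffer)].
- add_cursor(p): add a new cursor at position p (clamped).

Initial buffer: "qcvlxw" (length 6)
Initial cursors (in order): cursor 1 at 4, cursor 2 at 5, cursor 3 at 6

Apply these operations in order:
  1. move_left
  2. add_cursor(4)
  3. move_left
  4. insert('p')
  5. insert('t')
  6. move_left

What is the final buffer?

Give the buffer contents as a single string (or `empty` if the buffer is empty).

After op 1 (move_left): buffer="qcvlxw" (len 6), cursors c1@3 c2@4 c3@5, authorship ......
After op 2 (add_cursor(4)): buffer="qcvlxw" (len 6), cursors c1@3 c2@4 c4@4 c3@5, authorship ......
After op 3 (move_left): buffer="qcvlxw" (len 6), cursors c1@2 c2@3 c4@3 c3@4, authorship ......
After op 4 (insert('p')): buffer="qcpvpplpxw" (len 10), cursors c1@3 c2@6 c4@6 c3@8, authorship ..1.24.3..
After op 5 (insert('t')): buffer="qcptvppttlptxw" (len 14), cursors c1@4 c2@9 c4@9 c3@12, authorship ..11.2424.33..
After op 6 (move_left): buffer="qcptvppttlptxw" (len 14), cursors c1@3 c2@8 c4@8 c3@11, authorship ..11.2424.33..

Answer: qcptvppttlptxw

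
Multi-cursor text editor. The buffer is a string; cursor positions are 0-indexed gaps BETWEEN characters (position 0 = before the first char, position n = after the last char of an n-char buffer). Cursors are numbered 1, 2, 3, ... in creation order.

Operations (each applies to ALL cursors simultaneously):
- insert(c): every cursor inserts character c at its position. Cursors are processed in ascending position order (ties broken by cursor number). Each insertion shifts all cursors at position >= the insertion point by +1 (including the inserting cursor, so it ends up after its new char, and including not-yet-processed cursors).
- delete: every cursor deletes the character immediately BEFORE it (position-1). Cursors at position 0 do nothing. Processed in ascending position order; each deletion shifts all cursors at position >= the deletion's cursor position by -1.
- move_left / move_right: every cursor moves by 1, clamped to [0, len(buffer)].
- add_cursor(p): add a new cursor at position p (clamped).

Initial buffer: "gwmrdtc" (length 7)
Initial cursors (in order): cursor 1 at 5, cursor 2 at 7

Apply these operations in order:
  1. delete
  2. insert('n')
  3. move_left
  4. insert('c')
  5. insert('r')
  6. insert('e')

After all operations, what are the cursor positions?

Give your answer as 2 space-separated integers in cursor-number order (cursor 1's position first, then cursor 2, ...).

After op 1 (delete): buffer="gwmrt" (len 5), cursors c1@4 c2@5, authorship .....
After op 2 (insert('n')): buffer="gwmrntn" (len 7), cursors c1@5 c2@7, authorship ....1.2
After op 3 (move_left): buffer="gwmrntn" (len 7), cursors c1@4 c2@6, authorship ....1.2
After op 4 (insert('c')): buffer="gwmrcntcn" (len 9), cursors c1@5 c2@8, authorship ....11.22
After op 5 (insert('r')): buffer="gwmrcrntcrn" (len 11), cursors c1@6 c2@10, authorship ....111.222
After op 6 (insert('e')): buffer="gwmrcrentcren" (len 13), cursors c1@7 c2@12, authorship ....1111.2222

Answer: 7 12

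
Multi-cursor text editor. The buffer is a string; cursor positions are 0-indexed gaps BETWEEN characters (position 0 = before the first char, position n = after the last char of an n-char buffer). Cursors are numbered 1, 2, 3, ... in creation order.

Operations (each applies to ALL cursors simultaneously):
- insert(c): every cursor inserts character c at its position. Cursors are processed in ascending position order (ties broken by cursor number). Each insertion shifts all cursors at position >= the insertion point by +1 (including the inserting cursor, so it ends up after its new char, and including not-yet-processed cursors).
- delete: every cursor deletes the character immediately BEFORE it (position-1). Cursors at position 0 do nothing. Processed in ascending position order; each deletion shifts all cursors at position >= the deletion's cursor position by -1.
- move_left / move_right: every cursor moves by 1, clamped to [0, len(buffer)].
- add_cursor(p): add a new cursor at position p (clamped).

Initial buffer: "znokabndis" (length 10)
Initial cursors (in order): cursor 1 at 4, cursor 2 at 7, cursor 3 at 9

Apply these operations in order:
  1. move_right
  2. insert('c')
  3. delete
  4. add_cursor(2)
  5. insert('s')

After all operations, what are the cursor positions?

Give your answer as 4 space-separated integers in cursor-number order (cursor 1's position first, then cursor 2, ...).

After op 1 (move_right): buffer="znokabndis" (len 10), cursors c1@5 c2@8 c3@10, authorship ..........
After op 2 (insert('c')): buffer="znokacbndcisc" (len 13), cursors c1@6 c2@10 c3@13, authorship .....1...2..3
After op 3 (delete): buffer="znokabndis" (len 10), cursors c1@5 c2@8 c3@10, authorship ..........
After op 4 (add_cursor(2)): buffer="znokabndis" (len 10), cursors c4@2 c1@5 c2@8 c3@10, authorship ..........
After op 5 (insert('s')): buffer="znsokasbndsiss" (len 14), cursors c4@3 c1@7 c2@11 c3@14, authorship ..4...1...2..3

Answer: 7 11 14 3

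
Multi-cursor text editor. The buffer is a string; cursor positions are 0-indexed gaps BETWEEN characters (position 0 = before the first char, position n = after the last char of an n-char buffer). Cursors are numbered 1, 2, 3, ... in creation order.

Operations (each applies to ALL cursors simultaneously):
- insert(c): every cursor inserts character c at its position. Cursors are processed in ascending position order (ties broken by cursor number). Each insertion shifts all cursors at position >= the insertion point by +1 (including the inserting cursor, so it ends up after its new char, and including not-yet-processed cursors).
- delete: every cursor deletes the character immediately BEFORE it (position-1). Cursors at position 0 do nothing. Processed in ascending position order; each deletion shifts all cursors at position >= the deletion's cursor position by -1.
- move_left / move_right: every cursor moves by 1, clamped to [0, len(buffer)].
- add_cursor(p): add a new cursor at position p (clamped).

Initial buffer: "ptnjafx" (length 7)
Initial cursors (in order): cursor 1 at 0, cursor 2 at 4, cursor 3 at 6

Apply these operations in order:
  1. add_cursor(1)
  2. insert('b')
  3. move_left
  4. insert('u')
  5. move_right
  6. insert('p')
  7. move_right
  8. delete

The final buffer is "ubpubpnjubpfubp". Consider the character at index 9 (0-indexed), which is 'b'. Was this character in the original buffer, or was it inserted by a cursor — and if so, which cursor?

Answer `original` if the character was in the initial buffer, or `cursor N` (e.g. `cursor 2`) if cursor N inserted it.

After op 1 (add_cursor(1)): buffer="ptnjafx" (len 7), cursors c1@0 c4@1 c2@4 c3@6, authorship .......
After op 2 (insert('b')): buffer="bpbtnjbafbx" (len 11), cursors c1@1 c4@3 c2@7 c3@10, authorship 1.4...2..3.
After op 3 (move_left): buffer="bpbtnjbafbx" (len 11), cursors c1@0 c4@2 c2@6 c3@9, authorship 1.4...2..3.
After op 4 (insert('u')): buffer="ubpubtnjubafubx" (len 15), cursors c1@1 c4@4 c2@9 c3@13, authorship 11.44...22..33.
After op 5 (move_right): buffer="ubpubtnjubafubx" (len 15), cursors c1@2 c4@5 c2@10 c3@14, authorship 11.44...22..33.
After op 6 (insert('p')): buffer="ubppubptnjubpafubpx" (len 19), cursors c1@3 c4@7 c2@13 c3@18, authorship 111.444...222..333.
After op 7 (move_right): buffer="ubppubptnjubpafubpx" (len 19), cursors c1@4 c4@8 c2@14 c3@19, authorship 111.444...222..333.
After op 8 (delete): buffer="ubpubpnjubpfubp" (len 15), cursors c1@3 c4@6 c2@11 c3@15, authorship 111444..222.333
Authorship (.=original, N=cursor N): 1 1 1 4 4 4 . . 2 2 2 . 3 3 3
Index 9: author = 2

Answer: cursor 2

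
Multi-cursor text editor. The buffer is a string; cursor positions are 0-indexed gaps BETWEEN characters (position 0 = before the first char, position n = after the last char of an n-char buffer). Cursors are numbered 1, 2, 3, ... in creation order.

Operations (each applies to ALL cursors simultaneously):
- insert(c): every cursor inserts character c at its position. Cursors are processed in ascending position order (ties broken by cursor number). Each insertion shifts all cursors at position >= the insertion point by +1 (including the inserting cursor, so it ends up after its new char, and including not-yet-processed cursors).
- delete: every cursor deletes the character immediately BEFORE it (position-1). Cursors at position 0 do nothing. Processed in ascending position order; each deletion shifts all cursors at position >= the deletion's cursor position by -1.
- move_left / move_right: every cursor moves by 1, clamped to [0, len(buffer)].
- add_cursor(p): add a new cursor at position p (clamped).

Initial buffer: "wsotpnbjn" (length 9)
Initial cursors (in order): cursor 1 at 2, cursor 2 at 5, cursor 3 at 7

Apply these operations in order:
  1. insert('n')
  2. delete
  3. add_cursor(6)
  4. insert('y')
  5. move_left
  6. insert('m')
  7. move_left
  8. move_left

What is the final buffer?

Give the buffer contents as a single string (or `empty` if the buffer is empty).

After op 1 (insert('n')): buffer="wsnotpnnbnjn" (len 12), cursors c1@3 c2@7 c3@10, authorship ..1...2..3..
After op 2 (delete): buffer="wsotpnbjn" (len 9), cursors c1@2 c2@5 c3@7, authorship .........
After op 3 (add_cursor(6)): buffer="wsotpnbjn" (len 9), cursors c1@2 c2@5 c4@6 c3@7, authorship .........
After op 4 (insert('y')): buffer="wsyotpynybyjn" (len 13), cursors c1@3 c2@7 c4@9 c3@11, authorship ..1...2.4.3..
After op 5 (move_left): buffer="wsyotpynybyjn" (len 13), cursors c1@2 c2@6 c4@8 c3@10, authorship ..1...2.4.3..
After op 6 (insert('m')): buffer="wsmyotpmynmybmyjn" (len 17), cursors c1@3 c2@8 c4@11 c3@14, authorship ..11...22.44.33..
After op 7 (move_left): buffer="wsmyotpmynmybmyjn" (len 17), cursors c1@2 c2@7 c4@10 c3@13, authorship ..11...22.44.33..
After op 8 (move_left): buffer="wsmyotpmynmybmyjn" (len 17), cursors c1@1 c2@6 c4@9 c3@12, authorship ..11...22.44.33..

Answer: wsmyotpmynmybmyjn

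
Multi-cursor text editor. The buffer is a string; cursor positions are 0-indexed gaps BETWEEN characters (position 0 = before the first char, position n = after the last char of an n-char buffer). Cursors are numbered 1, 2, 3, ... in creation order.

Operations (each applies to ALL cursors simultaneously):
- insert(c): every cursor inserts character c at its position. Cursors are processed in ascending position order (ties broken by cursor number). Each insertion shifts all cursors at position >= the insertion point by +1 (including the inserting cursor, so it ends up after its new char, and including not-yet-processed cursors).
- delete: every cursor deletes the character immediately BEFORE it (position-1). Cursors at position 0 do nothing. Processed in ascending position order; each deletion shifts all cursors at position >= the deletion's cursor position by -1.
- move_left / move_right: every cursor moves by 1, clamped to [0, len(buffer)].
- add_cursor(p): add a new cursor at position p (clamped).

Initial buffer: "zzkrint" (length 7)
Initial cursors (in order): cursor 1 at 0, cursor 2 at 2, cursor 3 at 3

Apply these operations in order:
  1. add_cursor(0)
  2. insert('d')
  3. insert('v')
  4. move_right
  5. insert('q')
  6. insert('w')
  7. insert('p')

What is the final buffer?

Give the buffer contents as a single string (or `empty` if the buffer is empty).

After op 1 (add_cursor(0)): buffer="zzkrint" (len 7), cursors c1@0 c4@0 c2@2 c3@3, authorship .......
After op 2 (insert('d')): buffer="ddzzdkdrint" (len 11), cursors c1@2 c4@2 c2@5 c3@7, authorship 14..2.3....
After op 3 (insert('v')): buffer="ddvvzzdvkdvrint" (len 15), cursors c1@4 c4@4 c2@8 c3@11, authorship 1414..22.33....
After op 4 (move_right): buffer="ddvvzzdvkdvrint" (len 15), cursors c1@5 c4@5 c2@9 c3@12, authorship 1414..22.33....
After op 5 (insert('q')): buffer="ddvvzqqzdvkqdvrqint" (len 19), cursors c1@7 c4@7 c2@12 c3@16, authorship 1414.14.22.233.3...
After op 6 (insert('w')): buffer="ddvvzqqwwzdvkqwdvrqwint" (len 23), cursors c1@9 c4@9 c2@15 c3@20, authorship 1414.1414.22.2233.33...
After op 7 (insert('p')): buffer="ddvvzqqwwppzdvkqwpdvrqwpint" (len 27), cursors c1@11 c4@11 c2@18 c3@24, authorship 1414.141414.22.22233.333...

Answer: ddvvzqqwwppzdvkqwpdvrqwpint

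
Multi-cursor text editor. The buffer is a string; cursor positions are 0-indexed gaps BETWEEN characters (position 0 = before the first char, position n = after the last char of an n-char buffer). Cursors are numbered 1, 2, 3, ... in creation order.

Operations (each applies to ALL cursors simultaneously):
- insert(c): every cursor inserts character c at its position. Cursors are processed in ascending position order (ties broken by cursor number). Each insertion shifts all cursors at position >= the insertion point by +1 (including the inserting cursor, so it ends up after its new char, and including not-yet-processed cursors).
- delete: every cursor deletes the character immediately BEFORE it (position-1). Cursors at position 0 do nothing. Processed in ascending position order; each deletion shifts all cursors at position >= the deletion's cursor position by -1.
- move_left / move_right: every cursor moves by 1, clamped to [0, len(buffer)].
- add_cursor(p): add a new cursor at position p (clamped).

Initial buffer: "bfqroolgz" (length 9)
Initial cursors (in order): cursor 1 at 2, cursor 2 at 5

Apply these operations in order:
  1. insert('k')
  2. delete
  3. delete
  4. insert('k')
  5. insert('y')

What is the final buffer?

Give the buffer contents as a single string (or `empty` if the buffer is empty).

After op 1 (insert('k')): buffer="bfkqrokolgz" (len 11), cursors c1@3 c2@7, authorship ..1...2....
After op 2 (delete): buffer="bfqroolgz" (len 9), cursors c1@2 c2@5, authorship .........
After op 3 (delete): buffer="bqrolgz" (len 7), cursors c1@1 c2@3, authorship .......
After op 4 (insert('k')): buffer="bkqrkolgz" (len 9), cursors c1@2 c2@5, authorship .1..2....
After op 5 (insert('y')): buffer="bkyqrkyolgz" (len 11), cursors c1@3 c2@7, authorship .11..22....

Answer: bkyqrkyolgz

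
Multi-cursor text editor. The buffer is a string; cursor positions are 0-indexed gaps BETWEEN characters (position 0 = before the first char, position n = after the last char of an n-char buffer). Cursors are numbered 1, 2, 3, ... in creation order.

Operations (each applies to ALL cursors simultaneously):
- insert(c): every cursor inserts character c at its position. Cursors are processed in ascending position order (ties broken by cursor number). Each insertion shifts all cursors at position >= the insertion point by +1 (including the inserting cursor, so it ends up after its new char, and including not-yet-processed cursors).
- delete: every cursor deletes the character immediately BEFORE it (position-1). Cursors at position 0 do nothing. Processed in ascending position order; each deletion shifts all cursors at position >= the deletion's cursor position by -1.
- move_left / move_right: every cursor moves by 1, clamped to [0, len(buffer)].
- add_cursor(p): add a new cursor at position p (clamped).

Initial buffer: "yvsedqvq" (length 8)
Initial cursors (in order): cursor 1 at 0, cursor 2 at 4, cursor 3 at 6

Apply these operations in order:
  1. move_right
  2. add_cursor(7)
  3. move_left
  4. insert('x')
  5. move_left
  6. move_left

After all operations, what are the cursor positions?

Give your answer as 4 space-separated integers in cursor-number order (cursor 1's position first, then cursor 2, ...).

Answer: 0 4 8 8

Derivation:
After op 1 (move_right): buffer="yvsedqvq" (len 8), cursors c1@1 c2@5 c3@7, authorship ........
After op 2 (add_cursor(7)): buffer="yvsedqvq" (len 8), cursors c1@1 c2@5 c3@7 c4@7, authorship ........
After op 3 (move_left): buffer="yvsedqvq" (len 8), cursors c1@0 c2@4 c3@6 c4@6, authorship ........
After op 4 (insert('x')): buffer="xyvsexdqxxvq" (len 12), cursors c1@1 c2@6 c3@10 c4@10, authorship 1....2..34..
After op 5 (move_left): buffer="xyvsexdqxxvq" (len 12), cursors c1@0 c2@5 c3@9 c4@9, authorship 1....2..34..
After op 6 (move_left): buffer="xyvsexdqxxvq" (len 12), cursors c1@0 c2@4 c3@8 c4@8, authorship 1....2..34..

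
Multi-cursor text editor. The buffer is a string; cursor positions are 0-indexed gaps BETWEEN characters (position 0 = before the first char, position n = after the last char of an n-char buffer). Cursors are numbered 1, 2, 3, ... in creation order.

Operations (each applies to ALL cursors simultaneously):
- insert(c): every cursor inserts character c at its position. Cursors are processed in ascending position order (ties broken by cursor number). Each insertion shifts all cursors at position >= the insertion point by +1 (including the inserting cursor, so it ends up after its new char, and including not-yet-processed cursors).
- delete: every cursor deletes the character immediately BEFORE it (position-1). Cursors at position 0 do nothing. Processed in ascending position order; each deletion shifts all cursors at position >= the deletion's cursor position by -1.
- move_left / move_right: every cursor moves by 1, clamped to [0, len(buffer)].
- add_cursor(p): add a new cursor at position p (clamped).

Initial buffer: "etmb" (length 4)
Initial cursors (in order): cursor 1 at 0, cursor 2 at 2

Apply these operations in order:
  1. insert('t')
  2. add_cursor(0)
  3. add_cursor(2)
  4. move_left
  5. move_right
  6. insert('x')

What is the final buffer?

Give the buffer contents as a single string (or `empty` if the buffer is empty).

After op 1 (insert('t')): buffer="tettmb" (len 6), cursors c1@1 c2@4, authorship 1..2..
After op 2 (add_cursor(0)): buffer="tettmb" (len 6), cursors c3@0 c1@1 c2@4, authorship 1..2..
After op 3 (add_cursor(2)): buffer="tettmb" (len 6), cursors c3@0 c1@1 c4@2 c2@4, authorship 1..2..
After op 4 (move_left): buffer="tettmb" (len 6), cursors c1@0 c3@0 c4@1 c2@3, authorship 1..2..
After op 5 (move_right): buffer="tettmb" (len 6), cursors c1@1 c3@1 c4@2 c2@4, authorship 1..2..
After op 6 (insert('x')): buffer="txxexttxmb" (len 10), cursors c1@3 c3@3 c4@5 c2@8, authorship 113.4.22..

Answer: txxexttxmb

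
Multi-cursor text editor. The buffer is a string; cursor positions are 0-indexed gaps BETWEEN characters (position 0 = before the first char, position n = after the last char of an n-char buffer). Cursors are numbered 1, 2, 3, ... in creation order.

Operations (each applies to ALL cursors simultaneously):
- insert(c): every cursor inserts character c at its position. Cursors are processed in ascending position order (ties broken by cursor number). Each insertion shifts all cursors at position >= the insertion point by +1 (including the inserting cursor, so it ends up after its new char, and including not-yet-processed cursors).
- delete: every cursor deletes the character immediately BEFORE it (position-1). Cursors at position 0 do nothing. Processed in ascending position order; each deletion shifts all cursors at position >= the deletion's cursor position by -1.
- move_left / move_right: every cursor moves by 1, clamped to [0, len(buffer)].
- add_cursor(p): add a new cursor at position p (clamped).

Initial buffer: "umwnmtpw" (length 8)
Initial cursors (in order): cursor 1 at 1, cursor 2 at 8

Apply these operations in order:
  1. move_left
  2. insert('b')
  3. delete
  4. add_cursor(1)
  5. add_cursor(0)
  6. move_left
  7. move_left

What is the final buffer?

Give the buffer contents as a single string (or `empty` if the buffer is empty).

After op 1 (move_left): buffer="umwnmtpw" (len 8), cursors c1@0 c2@7, authorship ........
After op 2 (insert('b')): buffer="bumwnmtpbw" (len 10), cursors c1@1 c2@9, authorship 1.......2.
After op 3 (delete): buffer="umwnmtpw" (len 8), cursors c1@0 c2@7, authorship ........
After op 4 (add_cursor(1)): buffer="umwnmtpw" (len 8), cursors c1@0 c3@1 c2@7, authorship ........
After op 5 (add_cursor(0)): buffer="umwnmtpw" (len 8), cursors c1@0 c4@0 c3@1 c2@7, authorship ........
After op 6 (move_left): buffer="umwnmtpw" (len 8), cursors c1@0 c3@0 c4@0 c2@6, authorship ........
After op 7 (move_left): buffer="umwnmtpw" (len 8), cursors c1@0 c3@0 c4@0 c2@5, authorship ........

Answer: umwnmtpw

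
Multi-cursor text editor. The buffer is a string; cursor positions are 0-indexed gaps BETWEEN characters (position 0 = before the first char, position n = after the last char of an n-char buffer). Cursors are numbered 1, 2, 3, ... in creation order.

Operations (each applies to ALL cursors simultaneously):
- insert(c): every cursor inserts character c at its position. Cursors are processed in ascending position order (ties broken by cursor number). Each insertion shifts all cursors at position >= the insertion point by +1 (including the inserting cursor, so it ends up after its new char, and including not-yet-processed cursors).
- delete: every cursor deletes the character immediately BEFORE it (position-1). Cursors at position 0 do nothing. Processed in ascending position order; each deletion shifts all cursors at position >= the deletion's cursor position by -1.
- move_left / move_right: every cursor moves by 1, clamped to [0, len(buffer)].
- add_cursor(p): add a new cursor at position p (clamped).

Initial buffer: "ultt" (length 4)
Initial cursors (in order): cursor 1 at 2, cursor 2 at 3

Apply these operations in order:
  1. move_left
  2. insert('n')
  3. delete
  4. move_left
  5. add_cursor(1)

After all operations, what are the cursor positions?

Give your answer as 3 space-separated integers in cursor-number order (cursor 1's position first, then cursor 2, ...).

After op 1 (move_left): buffer="ultt" (len 4), cursors c1@1 c2@2, authorship ....
After op 2 (insert('n')): buffer="unlntt" (len 6), cursors c1@2 c2@4, authorship .1.2..
After op 3 (delete): buffer="ultt" (len 4), cursors c1@1 c2@2, authorship ....
After op 4 (move_left): buffer="ultt" (len 4), cursors c1@0 c2@1, authorship ....
After op 5 (add_cursor(1)): buffer="ultt" (len 4), cursors c1@0 c2@1 c3@1, authorship ....

Answer: 0 1 1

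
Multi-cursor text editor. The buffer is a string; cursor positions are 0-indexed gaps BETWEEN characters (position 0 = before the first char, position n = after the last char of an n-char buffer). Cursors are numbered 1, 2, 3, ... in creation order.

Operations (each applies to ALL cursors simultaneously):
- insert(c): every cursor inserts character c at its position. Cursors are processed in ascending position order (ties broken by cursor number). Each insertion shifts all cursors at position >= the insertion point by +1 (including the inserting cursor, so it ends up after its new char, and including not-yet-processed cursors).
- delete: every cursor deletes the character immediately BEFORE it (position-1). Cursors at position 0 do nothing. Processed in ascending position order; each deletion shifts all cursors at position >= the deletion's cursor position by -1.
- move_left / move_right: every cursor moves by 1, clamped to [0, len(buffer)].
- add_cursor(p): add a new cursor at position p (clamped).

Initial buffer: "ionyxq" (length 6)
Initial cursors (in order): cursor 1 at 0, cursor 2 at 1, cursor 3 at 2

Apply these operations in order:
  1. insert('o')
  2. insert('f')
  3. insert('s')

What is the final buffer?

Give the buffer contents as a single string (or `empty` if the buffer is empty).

Answer: ofsiofsoofsnyxq

Derivation:
After op 1 (insert('o')): buffer="oiooonyxq" (len 9), cursors c1@1 c2@3 c3@5, authorship 1.2.3....
After op 2 (insert('f')): buffer="ofiofoofnyxq" (len 12), cursors c1@2 c2@5 c3@8, authorship 11.22.33....
After op 3 (insert('s')): buffer="ofsiofsoofsnyxq" (len 15), cursors c1@3 c2@7 c3@11, authorship 111.222.333....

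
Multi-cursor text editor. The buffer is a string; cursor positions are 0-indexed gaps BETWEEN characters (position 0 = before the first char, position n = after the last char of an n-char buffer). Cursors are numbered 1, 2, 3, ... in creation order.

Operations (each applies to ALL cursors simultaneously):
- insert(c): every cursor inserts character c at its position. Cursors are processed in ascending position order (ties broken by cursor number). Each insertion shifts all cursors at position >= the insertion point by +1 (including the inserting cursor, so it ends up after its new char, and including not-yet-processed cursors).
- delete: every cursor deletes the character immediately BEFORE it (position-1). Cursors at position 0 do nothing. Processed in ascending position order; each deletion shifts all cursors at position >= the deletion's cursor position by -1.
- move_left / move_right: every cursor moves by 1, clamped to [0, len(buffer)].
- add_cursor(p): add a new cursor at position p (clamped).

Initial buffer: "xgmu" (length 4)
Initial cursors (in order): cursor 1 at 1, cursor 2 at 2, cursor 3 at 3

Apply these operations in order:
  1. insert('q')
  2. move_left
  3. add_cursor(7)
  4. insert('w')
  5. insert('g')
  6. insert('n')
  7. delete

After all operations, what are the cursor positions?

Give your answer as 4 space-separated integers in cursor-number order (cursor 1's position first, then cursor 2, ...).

Answer: 3 7 11 15

Derivation:
After op 1 (insert('q')): buffer="xqgqmqu" (len 7), cursors c1@2 c2@4 c3@6, authorship .1.2.3.
After op 2 (move_left): buffer="xqgqmqu" (len 7), cursors c1@1 c2@3 c3@5, authorship .1.2.3.
After op 3 (add_cursor(7)): buffer="xqgqmqu" (len 7), cursors c1@1 c2@3 c3@5 c4@7, authorship .1.2.3.
After op 4 (insert('w')): buffer="xwqgwqmwquw" (len 11), cursors c1@2 c2@5 c3@8 c4@11, authorship .11.22.33.4
After op 5 (insert('g')): buffer="xwgqgwgqmwgquwg" (len 15), cursors c1@3 c2@7 c3@11 c4@15, authorship .111.222.333.44
After op 6 (insert('n')): buffer="xwgnqgwgnqmwgnquwgn" (len 19), cursors c1@4 c2@9 c3@14 c4@19, authorship .1111.2222.3333.444
After op 7 (delete): buffer="xwgqgwgqmwgquwg" (len 15), cursors c1@3 c2@7 c3@11 c4@15, authorship .111.222.333.44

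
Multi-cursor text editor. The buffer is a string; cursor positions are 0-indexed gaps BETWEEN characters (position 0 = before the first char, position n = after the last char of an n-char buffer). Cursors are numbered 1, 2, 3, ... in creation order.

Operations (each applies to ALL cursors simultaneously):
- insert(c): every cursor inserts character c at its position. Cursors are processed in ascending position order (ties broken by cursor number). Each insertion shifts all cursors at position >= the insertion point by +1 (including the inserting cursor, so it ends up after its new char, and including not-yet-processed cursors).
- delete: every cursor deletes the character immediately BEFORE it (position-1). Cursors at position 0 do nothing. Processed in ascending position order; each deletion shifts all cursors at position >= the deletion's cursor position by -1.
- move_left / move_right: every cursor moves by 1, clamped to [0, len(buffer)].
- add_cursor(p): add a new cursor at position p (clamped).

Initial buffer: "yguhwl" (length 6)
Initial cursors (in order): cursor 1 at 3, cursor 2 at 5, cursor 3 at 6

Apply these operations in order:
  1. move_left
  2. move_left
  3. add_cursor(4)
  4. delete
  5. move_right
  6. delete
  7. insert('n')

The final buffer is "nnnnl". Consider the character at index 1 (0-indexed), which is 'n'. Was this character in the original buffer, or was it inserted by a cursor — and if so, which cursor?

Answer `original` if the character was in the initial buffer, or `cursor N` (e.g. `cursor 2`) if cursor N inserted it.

After op 1 (move_left): buffer="yguhwl" (len 6), cursors c1@2 c2@4 c3@5, authorship ......
After op 2 (move_left): buffer="yguhwl" (len 6), cursors c1@1 c2@3 c3@4, authorship ......
After op 3 (add_cursor(4)): buffer="yguhwl" (len 6), cursors c1@1 c2@3 c3@4 c4@4, authorship ......
After op 4 (delete): buffer="wl" (len 2), cursors c1@0 c2@0 c3@0 c4@0, authorship ..
After op 5 (move_right): buffer="wl" (len 2), cursors c1@1 c2@1 c3@1 c4@1, authorship ..
After op 6 (delete): buffer="l" (len 1), cursors c1@0 c2@0 c3@0 c4@0, authorship .
After op 7 (insert('n')): buffer="nnnnl" (len 5), cursors c1@4 c2@4 c3@4 c4@4, authorship 1234.
Authorship (.=original, N=cursor N): 1 2 3 4 .
Index 1: author = 2

Answer: cursor 2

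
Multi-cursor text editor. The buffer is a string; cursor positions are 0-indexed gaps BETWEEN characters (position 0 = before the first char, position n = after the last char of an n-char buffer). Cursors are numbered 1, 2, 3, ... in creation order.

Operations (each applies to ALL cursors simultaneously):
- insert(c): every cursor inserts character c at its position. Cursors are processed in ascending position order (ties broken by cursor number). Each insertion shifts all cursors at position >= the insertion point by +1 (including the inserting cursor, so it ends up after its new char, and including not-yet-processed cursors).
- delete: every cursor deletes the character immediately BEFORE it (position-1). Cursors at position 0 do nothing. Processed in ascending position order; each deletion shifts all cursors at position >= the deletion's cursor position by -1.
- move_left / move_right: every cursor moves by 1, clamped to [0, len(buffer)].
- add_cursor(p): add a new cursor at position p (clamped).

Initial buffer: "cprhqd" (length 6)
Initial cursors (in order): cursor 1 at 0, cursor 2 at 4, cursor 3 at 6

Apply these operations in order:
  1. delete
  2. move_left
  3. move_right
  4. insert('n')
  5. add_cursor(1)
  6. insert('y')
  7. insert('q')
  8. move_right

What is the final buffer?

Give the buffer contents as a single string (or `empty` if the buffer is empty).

After op 1 (delete): buffer="cprq" (len 4), cursors c1@0 c2@3 c3@4, authorship ....
After op 2 (move_left): buffer="cprq" (len 4), cursors c1@0 c2@2 c3@3, authorship ....
After op 3 (move_right): buffer="cprq" (len 4), cursors c1@1 c2@3 c3@4, authorship ....
After op 4 (insert('n')): buffer="cnprnqn" (len 7), cursors c1@2 c2@5 c3@7, authorship .1..2.3
After op 5 (add_cursor(1)): buffer="cnprnqn" (len 7), cursors c4@1 c1@2 c2@5 c3@7, authorship .1..2.3
After op 6 (insert('y')): buffer="cynyprnyqny" (len 11), cursors c4@2 c1@4 c2@8 c3@11, authorship .411..22.33
After op 7 (insert('q')): buffer="cyqnyqprnyqqnyq" (len 15), cursors c4@3 c1@6 c2@11 c3@15, authorship .44111..222.333
After op 8 (move_right): buffer="cyqnyqprnyqqnyq" (len 15), cursors c4@4 c1@7 c2@12 c3@15, authorship .44111..222.333

Answer: cyqnyqprnyqqnyq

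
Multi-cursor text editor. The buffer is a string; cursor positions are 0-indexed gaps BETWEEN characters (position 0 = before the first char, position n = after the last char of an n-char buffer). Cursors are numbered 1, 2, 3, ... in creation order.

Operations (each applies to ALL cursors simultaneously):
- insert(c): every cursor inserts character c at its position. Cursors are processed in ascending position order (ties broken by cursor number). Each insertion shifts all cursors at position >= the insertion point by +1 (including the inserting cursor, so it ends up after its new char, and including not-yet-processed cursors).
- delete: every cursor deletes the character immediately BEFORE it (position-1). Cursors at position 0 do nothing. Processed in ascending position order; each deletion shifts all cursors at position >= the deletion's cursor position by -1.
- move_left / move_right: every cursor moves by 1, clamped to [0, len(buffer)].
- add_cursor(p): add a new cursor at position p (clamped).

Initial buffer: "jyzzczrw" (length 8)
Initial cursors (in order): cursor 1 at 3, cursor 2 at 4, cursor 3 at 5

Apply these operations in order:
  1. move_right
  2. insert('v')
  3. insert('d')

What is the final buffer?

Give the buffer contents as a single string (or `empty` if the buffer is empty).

Answer: jyzzvdcvdzvdrw

Derivation:
After op 1 (move_right): buffer="jyzzczrw" (len 8), cursors c1@4 c2@5 c3@6, authorship ........
After op 2 (insert('v')): buffer="jyzzvcvzvrw" (len 11), cursors c1@5 c2@7 c3@9, authorship ....1.2.3..
After op 3 (insert('d')): buffer="jyzzvdcvdzvdrw" (len 14), cursors c1@6 c2@9 c3@12, authorship ....11.22.33..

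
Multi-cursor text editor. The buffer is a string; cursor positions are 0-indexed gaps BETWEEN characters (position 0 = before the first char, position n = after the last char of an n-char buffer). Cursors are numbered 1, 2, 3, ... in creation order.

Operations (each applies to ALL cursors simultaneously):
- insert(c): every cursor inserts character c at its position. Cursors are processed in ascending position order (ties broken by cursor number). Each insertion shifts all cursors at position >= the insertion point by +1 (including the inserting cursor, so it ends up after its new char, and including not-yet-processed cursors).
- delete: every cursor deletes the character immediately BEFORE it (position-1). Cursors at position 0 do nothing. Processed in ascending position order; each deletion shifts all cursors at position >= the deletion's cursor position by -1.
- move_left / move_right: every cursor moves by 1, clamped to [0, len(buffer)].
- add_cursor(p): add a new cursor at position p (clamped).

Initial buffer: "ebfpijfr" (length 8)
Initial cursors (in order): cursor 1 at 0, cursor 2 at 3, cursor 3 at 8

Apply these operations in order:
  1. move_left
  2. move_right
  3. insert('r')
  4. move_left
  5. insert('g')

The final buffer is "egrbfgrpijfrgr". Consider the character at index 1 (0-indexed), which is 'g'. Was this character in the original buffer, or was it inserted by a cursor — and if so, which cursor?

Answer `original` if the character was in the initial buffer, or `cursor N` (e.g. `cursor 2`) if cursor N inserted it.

Answer: cursor 1

Derivation:
After op 1 (move_left): buffer="ebfpijfr" (len 8), cursors c1@0 c2@2 c3@7, authorship ........
After op 2 (move_right): buffer="ebfpijfr" (len 8), cursors c1@1 c2@3 c3@8, authorship ........
After op 3 (insert('r')): buffer="erbfrpijfrr" (len 11), cursors c1@2 c2@5 c3@11, authorship .1..2.....3
After op 4 (move_left): buffer="erbfrpijfrr" (len 11), cursors c1@1 c2@4 c3@10, authorship .1..2.....3
After op 5 (insert('g')): buffer="egrbfgrpijfrgr" (len 14), cursors c1@2 c2@6 c3@13, authorship .11..22.....33
Authorship (.=original, N=cursor N): . 1 1 . . 2 2 . . . . . 3 3
Index 1: author = 1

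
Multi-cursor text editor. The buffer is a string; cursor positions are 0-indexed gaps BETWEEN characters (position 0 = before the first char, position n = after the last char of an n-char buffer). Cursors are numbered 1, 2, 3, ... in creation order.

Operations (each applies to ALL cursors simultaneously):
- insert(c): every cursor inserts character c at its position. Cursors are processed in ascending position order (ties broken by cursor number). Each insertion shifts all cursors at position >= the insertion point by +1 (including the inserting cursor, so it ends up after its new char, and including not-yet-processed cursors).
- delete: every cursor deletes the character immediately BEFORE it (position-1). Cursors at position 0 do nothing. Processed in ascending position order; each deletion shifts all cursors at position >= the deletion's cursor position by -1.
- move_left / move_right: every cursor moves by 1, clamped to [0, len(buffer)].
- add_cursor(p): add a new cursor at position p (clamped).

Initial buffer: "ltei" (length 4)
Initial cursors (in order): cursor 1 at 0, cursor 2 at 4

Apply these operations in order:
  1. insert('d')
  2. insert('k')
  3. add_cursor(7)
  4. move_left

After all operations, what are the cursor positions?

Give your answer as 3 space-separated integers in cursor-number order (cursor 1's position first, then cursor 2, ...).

Answer: 1 7 6

Derivation:
After op 1 (insert('d')): buffer="dlteid" (len 6), cursors c1@1 c2@6, authorship 1....2
After op 2 (insert('k')): buffer="dklteidk" (len 8), cursors c1@2 c2@8, authorship 11....22
After op 3 (add_cursor(7)): buffer="dklteidk" (len 8), cursors c1@2 c3@7 c2@8, authorship 11....22
After op 4 (move_left): buffer="dklteidk" (len 8), cursors c1@1 c3@6 c2@7, authorship 11....22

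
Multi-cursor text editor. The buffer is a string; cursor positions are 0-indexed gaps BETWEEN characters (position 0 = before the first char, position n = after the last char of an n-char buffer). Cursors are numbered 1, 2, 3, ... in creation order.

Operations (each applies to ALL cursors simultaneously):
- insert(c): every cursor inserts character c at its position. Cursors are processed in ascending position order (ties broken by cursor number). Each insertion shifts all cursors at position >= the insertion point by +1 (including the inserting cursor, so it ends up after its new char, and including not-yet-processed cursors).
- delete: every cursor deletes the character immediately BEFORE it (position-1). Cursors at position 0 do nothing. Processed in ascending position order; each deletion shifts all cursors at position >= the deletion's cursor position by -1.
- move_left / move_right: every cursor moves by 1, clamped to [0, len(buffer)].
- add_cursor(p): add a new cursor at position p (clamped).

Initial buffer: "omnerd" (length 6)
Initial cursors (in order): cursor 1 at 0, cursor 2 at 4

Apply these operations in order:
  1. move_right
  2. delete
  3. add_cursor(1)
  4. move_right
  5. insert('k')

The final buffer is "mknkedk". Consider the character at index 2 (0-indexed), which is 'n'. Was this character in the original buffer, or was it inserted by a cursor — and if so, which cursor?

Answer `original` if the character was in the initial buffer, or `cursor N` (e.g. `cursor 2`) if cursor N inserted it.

After op 1 (move_right): buffer="omnerd" (len 6), cursors c1@1 c2@5, authorship ......
After op 2 (delete): buffer="mned" (len 4), cursors c1@0 c2@3, authorship ....
After op 3 (add_cursor(1)): buffer="mned" (len 4), cursors c1@0 c3@1 c2@3, authorship ....
After op 4 (move_right): buffer="mned" (len 4), cursors c1@1 c3@2 c2@4, authorship ....
After op 5 (insert('k')): buffer="mknkedk" (len 7), cursors c1@2 c3@4 c2@7, authorship .1.3..2
Authorship (.=original, N=cursor N): . 1 . 3 . . 2
Index 2: author = original

Answer: original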